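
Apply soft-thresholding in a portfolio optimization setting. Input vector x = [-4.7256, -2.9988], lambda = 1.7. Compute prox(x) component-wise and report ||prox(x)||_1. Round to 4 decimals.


Soft-thresholding with lambda = 1.7:
prox(-4.7256) = sign(-4.7256)*max(|-4.7256| - 1.7, 0) = -3.0256
prox(-2.9988) = sign(-2.9988)*max(|-2.9988| - 1.7, 0) = -1.2988
prox(x) = [-3.0256, -1.2988]
||prox(x)||_1 = 3.0256 + 1.2988 = 4.3244


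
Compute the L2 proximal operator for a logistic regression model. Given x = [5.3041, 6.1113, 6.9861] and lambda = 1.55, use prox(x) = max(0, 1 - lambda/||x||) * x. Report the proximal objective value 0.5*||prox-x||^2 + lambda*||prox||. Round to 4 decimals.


Step 1: Compute ||x||.
||x|| = 10.6905
Step 2: Compute scaling factor.
scale = max(0, 1 - 1.55/10.6905) = 0.855
Step 3: prox(x) = [4.5351, 5.2252, 5.9732]
||prox(x)|| = 9.1405
Step 4: Proximal objective.
0.5*||prox-x||^2 = 1.2013
lambda*||prox|| = 14.1678
Total = 15.369


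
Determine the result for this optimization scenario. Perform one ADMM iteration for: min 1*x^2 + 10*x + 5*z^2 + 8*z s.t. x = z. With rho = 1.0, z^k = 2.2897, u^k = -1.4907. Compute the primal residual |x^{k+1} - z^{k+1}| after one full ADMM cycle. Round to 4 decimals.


ADMM iteration with rho = 1.0, z^k = 2.2897, u^k = -1.4907
Step 1: x-update.
Minimize 1*x^2 + 10*x + (1.0/2)*(x - 2.2897 - 1.4907)^2
FOC: (2*1 + 1.0)*x = -10 + 1.0*(2.2897 + 1.4907)
x^{k+1} = -2.0732
Step 2: z-update.
Minimize 5*z^2 + 8*z + (1.0/2)*(-2.0732 - z - 1.4907)^2
FOC: (2*5 + 1.0)*z = -8 + 1.0*(-2.0732 - 1.4907)
z^{k+1} = -1.0513
Step 3: u-update.
u^{k+1} = -1.4907 - 2.0732 + 1.0513 = -2.5126
Step 4: Primal residual = |-2.0732 + 1.0513| = 1.0219


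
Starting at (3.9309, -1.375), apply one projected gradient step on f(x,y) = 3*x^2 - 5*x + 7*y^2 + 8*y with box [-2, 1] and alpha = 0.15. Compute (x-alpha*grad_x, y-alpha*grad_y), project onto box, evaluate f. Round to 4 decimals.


Step 1: Compute gradient at (3.9309, -1.375).
grad_x = 2*3*3.9309 - 5 = 18.5854
grad_y = 2*7*-1.375 + 8 = -11.25
Step 2: Gradient step.
x_raw = 3.9309 - 0.15*18.5854 = 1.1431
y_raw = -1.375 - 0.15*-11.25 = 0.3125
Step 3: Project onto [-2, 1].
x_proj = clip(1.1431) = 1.0
y_proj = clip(0.3125) = 0.3125
Step 4: Evaluate f.
f(1.0, 0.3125) = 1.1836


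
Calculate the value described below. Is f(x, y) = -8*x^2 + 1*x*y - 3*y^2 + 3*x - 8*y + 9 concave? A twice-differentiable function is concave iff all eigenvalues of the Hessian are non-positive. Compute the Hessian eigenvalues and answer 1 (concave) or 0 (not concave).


The Hessian of f(x,y) = -8*x^2 + 1*x*y - 3*y^2 + 3*x - 8*y + 9 is:
H = [[-16, 1], [1, -6]]
Trace = -16 - 6 = -22
Determinant = -16*-6 - (1)^2 = 95
Discriminant = (-22)^2 - 4*95 = 104.0
Eigenvalues: lambda_1 = -16.099, lambda_2 = -5.901
The function is concave.

1


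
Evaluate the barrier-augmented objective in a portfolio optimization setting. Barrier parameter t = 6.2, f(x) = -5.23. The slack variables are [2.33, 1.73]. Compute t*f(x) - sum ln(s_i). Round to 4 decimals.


Step 1: Compute log-barrier.
ln values: [0.8459, 0.5481]
phi = -(0.8459 + 0.5481) = -1.394
Step 2: Compute augmented objective.
t*f(x) = 6.2*-5.23 = -32.426
Total = -32.426 - 1.394 = -33.82


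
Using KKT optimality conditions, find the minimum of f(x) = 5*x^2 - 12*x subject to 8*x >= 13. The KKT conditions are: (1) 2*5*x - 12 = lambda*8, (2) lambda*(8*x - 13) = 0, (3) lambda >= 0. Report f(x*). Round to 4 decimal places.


Step 1: Try lambda = 0 (constraint inactive).
x_unc = 12/(2*5) = 1.2
Check: 8*1.2 = 9.6 < 13 -- violated!
Step 2: Constraint must be active: 8*x = 13
x* = 13/8 = 1.625
lambda = (2*5*1.625 - 12)/8 = 0.5313
Step 3: Compute optimal value.
f(x*) = 5*1.625^2 - 12*1.625 = -6.2969


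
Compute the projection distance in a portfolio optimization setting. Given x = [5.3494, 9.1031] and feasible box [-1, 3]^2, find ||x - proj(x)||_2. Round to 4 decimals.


Project each component onto [-1, 3].
clip(5.3494) = 3.0, clip(9.1031) = 3.0
Projection = [3.0, 3.0]
Squared diffs: [5.5197, 37.2478]
Distance = sqrt(42.7675) = 6.5397


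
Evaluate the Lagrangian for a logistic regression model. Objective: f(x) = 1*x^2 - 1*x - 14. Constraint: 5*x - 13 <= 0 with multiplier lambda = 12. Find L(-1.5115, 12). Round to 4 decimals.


Step 1: Evaluate f(x).
f(-1.5115) = 1*(-1.5115)^2 - 1*(-1.5115) - 14 = -10.2039
Step 2: Evaluate g(x).
g(-1.5115) = 5*-1.5115 - 13 = -20.5575
Step 3: Compute Lagrangian.
L = -10.2039 + 12*-20.5575 = -256.8939


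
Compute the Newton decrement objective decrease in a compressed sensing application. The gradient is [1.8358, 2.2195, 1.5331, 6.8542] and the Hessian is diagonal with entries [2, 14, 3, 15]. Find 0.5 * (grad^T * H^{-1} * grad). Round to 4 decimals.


Step 1: H is diagonal, so H^(-1) * g = [0.9179, 0.1585, 0.511, 0.4569].
Step 2: g^T H^(-1) g = sum_i g_i^2 / H_ii
  = (1.8358)^2/2 + (2.2195)^2/14 + (1.5331)^2/3 + (6.8542)^2/15
  = 1.6851 + 0.3519 + 0.7835 + 3.132 = 5.9524
Step 3: Objective decrease = 0.5 * g^T H^(-1) g = 2.9762


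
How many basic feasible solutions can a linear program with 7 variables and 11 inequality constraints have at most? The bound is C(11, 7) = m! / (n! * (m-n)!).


Each vertex corresponds to some choice of n active constraints out of m, so the number of vertices is at most C(m, n) = m! / (n!(m-n)!).
m = 11, n = 7
Numerator: 11 * 10 * 9 * 8 * 7 * 6 * 5
Denominator: 7! = 5040
C(11, 7) = 330


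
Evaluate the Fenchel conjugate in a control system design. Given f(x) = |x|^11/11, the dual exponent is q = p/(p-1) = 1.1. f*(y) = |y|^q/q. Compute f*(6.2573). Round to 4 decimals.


The conjugate exponent q satisfies 1/p + 1/q = 1.
p = 11, so q = 11/(11 - 1) = 1.1
|y|^q = 6.2573^1.1 = 7.5167
f*(6.2573) = 7.5167 / 1.1 = 6.8333


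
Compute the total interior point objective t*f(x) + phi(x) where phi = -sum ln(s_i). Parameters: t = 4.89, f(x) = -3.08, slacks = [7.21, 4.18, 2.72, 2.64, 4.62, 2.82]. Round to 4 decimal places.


Step 1: Compute log-barrier.
ln values: [1.9755, 1.4303, 1.0006, 0.9708, 1.5304, 1.0367]
phi = -(1.9755 + 1.4303 + 1.0006 + 0.9708 + 1.5304 + 1.0367) = -7.9443
Step 2: Compute augmented objective.
t*f(x) = 4.89*-3.08 = -15.0612
Total = -15.0612 - 7.9443 = -23.0055


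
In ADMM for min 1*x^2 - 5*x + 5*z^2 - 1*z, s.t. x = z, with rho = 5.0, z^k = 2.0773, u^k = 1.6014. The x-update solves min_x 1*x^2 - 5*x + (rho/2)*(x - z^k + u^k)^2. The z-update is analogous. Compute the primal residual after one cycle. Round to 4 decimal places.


ADMM iteration with rho = 5.0, z^k = 2.0773, u^k = 1.6014
Step 1: x-update.
Minimize 1*x^2 - 5*x + (5.0/2)*(x - 2.0773 + 1.6014)^2
FOC: (2*1 + 5.0)*x = 5 + 5.0*(2.0773 - 1.6014)
x^{k+1} = 1.0542
Step 2: z-update.
Minimize 5*z^2 - 1*z + (5.0/2)*(1.0542 - z + 1.6014)^2
FOC: (2*5 + 5.0)*z = 1 + 5.0*(1.0542 + 1.6014)
z^{k+1} = 0.9519
Step 3: u-update.
u^{k+1} = 1.6014 + 1.0542 - 0.9519 = 1.7037
Step 4: Primal residual = |1.0542 - 0.9519| = 0.1023


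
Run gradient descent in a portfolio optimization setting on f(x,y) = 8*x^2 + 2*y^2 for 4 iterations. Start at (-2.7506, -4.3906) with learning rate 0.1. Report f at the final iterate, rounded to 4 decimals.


Gradient descent on f(x,y) = 8*x^2 + 2*y^2.
Starting point: (-2.7506, -4.3906), alpha = 0.1
Step 1: grad_x = 2*8*-2.7506 = -44.0096, grad_y = 2*2*-4.3906 = -17.5624
  x_1 = -2.7506 - 0.1*-44.0096 = 1.6504
  y_1 = -4.3906 - 0.1*-17.5624 = -2.6344
Step 2: grad_x = 2*8*1.6504 = 26.4058, grad_y = 2*2*-2.6344 = -10.5374
  x_2 = 1.6504 - 0.1*26.4058 = -0.9902
  y_2 = -2.6344 - 0.1*-10.5374 = -1.5806
Step 3: grad_x = 2*8*-0.9902 = -15.8435, grad_y = 2*2*-1.5806 = -6.3225
  x_3 = -0.9902 - 0.1*-15.8435 = 0.5941
  y_3 = -1.5806 - 0.1*-6.3225 = -0.9484
Step 4: grad_x = 2*8*0.5941 = 9.5061, grad_y = 2*2*-0.9484 = -3.7935
  x_4 = 0.5941 - 0.1*9.5061 = -0.3565
  y_4 = -0.9484 - 0.1*-3.7935 = -0.569
f(-0.3565, -0.569) = 8*(-0.3565)^2 + 2*(-0.569)^2 = 1.6642


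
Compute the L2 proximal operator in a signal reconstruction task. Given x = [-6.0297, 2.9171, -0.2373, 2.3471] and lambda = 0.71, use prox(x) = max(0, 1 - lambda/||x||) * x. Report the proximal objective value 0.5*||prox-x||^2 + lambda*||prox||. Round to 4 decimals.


Step 1: Compute ||x||.
||x|| = 7.1015
Step 2: Compute scaling factor.
scale = max(0, 1 - 0.71/7.1015) = 0.9
Step 3: prox(x) = [-5.4269, 2.6255, -0.2136, 2.1124]
||prox(x)|| = 6.3915
Step 4: Proximal objective.
0.5*||prox-x||^2 = 0.2521
lambda*||prox|| = 4.538
Total = 4.79


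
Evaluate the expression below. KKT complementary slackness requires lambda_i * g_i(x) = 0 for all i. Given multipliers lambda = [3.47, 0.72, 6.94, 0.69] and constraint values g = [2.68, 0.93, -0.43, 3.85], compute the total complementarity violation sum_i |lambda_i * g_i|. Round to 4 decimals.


KKT complementary slackness check:
lambda_1 * g_1 = 3.47 * 2.68 = 9.2996
lambda_2 * g_2 = 0.72 * 0.93 = 0.6696
lambda_3 * g_3 = 6.94 * -0.43 = -2.9842
lambda_4 * g_4 = 0.69 * 3.85 = 2.6565
Total violation = 9.2996 + 0.6696 + 2.9842 + 2.6565 = 15.6099


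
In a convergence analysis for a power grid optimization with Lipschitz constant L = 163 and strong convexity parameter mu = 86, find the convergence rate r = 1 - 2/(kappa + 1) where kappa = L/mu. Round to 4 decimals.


Step 1: Compute the condition number.
kappa = L/mu = 163/86 = 1.8953
Step 2: Compute the convergence rate.
r = 1 - 2/(kappa + 1) = 1 - 2*mu/(L + mu) = (L - mu)/(L + mu) = 77/249 = 0.3092


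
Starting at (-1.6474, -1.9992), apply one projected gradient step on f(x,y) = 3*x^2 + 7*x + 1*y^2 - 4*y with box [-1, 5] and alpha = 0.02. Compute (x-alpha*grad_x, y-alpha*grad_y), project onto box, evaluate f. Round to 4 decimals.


Step 1: Compute gradient at (-1.6474, -1.9992).
grad_x = 2*3*-1.6474 + 7 = -2.8844
grad_y = 2*1*-1.9992 - 4 = -7.9984
Step 2: Gradient step.
x_raw = -1.6474 - 0.02*-2.8844 = -1.5897
y_raw = -1.9992 - 0.02*-7.9984 = -1.8392
Step 3: Project onto [-1, 5].
x_proj = clip(-1.5897) = -1.0
y_proj = clip(-1.8392) = -1.0
Step 4: Evaluate f.
f(-1.0, -1.0) = 1.0


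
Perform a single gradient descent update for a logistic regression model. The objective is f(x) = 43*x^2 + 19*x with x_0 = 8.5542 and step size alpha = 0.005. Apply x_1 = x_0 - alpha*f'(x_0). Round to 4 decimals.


We compute the gradient at x_0 and apply the update.
f'(x) = 86*x + 19
f'(8.5542) = 86*8.5542 + 19 = 754.6612
x_1 = 8.5542 - 0.005*754.6612 = 4.7809


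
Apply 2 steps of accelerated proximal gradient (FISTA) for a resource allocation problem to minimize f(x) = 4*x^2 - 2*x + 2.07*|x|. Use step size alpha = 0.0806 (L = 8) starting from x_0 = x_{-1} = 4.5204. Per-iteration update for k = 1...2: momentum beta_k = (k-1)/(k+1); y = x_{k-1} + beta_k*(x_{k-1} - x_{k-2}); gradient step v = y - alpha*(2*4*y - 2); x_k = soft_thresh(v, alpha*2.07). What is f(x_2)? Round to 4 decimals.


FISTA on f(x) = 4*x^2 - 2*x + 2.07*|x|
L = 8, alpha = 0.0806
Iteration 1: beta = 0.0, y = 4.5204 + 0.0*(4.5204 - 4.5204) = 4.5204
  grad(y) = 34.1632, v = y - alpha*grad = 1.7668
  prox(v) = soft_thresh(1.7668, 0.1668) = 1.6
Iteration 2: beta = 0.3333, y = 1.6 + 0.3333*(1.6 - 4.5204) = 0.6265
  grad(y) = 3.0123, v = y - alpha*grad = 0.3837
  prox(v) = soft_thresh(0.3837, 0.1668) = 0.2169
f(x_2) = 4*0.2169^2 - 2*0.2169 + 2.07*|0.2169| = 0.2034


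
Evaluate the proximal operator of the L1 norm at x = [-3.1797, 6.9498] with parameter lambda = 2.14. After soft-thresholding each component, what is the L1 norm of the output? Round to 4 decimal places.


Soft-thresholding with lambda = 2.14:
prox(-3.1797) = sign(-3.1797)*max(|-3.1797| - 2.14, 0) = -1.0397
prox(6.9498) = sign(6.9498)*max(|6.9498| - 2.14, 0) = 4.8098
prox(x) = [-1.0397, 4.8098]
||prox(x)||_1 = 1.0397 + 4.8098 = 5.8495


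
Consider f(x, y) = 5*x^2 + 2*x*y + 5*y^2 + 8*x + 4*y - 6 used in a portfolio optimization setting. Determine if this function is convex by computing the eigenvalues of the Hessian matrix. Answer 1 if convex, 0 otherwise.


The Hessian of f(x,y) = 5*x^2 + 2*x*y + 5*y^2 + 8*x + 4*y - 6 is:
H = [[10, 2], [2, 10]]
Trace = 10 + 10 = 20
Determinant = 10*10 - (2)^2 = 96
Discriminant = (20)^2 - 4*96 = 16.0
Eigenvalues: lambda_1 = 8.0, lambda_2 = 12.0
The function is convex.

1


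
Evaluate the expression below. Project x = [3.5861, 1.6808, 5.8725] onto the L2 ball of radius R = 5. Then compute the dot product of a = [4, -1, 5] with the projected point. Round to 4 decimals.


Step 1: Compute ||x|| (intermediates to 6 decimals).
||x|| = sqrt(3.5861^2 + 1.6808^2 + 5.8725^2) = 7.083181
Step 2: Project.
Since ||x|| > R, scale = R/||x|| = 5/7.083181 = 0.705898, proj(x) = scale * x
proj(x) = [2.531421, 1.186473, 4.145386]
Step 3: Dot product.
a^T * proj(x) = 4*2.531421 - 1*1.186473 + 5*4.145386 = 29.6661


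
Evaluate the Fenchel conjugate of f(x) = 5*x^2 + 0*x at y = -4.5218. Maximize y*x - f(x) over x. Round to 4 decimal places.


f*(y) = sup_x {y*x - a*x^2 - b*x} = sup_x {(y-b)*x - a*x^2}
FOC: (y - b) - 2a*x = 0 => x* = (y - b)/(2a)
x* = (-4.5218 - 0)/(2*5) = -0.4522
f*(-4.5218) = (y-b)^2/(4a) = (-4.5218 - 0)^2/(4*5)
= 20.4467/20 = 1.0223


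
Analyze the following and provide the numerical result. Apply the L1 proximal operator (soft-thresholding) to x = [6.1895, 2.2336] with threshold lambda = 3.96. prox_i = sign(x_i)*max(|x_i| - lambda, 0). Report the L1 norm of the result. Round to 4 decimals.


Soft-thresholding with lambda = 3.96:
prox(6.1895) = sign(6.1895)*max(|6.1895| - 3.96, 0) = 2.2295
prox(2.2336) = sign(2.2336)*max(|2.2336| - 3.96, 0) = 0.0
prox(x) = [2.2295, 0.0]
||prox(x)||_1 = 2.2295 + 0.0 = 2.2295


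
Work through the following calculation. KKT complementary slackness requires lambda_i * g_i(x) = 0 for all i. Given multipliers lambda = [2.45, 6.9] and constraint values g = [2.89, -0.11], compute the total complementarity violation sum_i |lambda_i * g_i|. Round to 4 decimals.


KKT complementary slackness check:
lambda_1 * g_1 = 2.45 * 2.89 = 7.0805
lambda_2 * g_2 = 6.9 * -0.11 = -0.759
Total violation = 7.0805 + 0.759 = 7.8395


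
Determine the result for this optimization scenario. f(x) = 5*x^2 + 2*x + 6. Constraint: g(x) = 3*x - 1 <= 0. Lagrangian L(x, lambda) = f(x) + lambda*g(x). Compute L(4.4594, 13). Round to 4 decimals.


Step 1: Evaluate f(x).
f(4.4594) = 5*4.4594^2 + 2*4.4594 + 6 = 114.35
Step 2: Evaluate g(x).
g(4.4594) = 3*4.4594 - 1 = 12.3782
Step 3: Compute Lagrangian.
L = 114.35 + 13*12.3782 = 275.2666


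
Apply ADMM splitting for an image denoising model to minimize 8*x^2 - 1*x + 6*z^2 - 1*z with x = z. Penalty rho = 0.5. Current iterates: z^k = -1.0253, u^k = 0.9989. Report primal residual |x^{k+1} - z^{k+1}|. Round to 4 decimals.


ADMM iteration with rho = 0.5, z^k = -1.0253, u^k = 0.9989
Step 1: x-update.
Minimize 8*x^2 - 1*x + (0.5/2)*(x + 1.0253 + 0.9989)^2
FOC: (2*8 + 0.5)*x = 1 + 0.5*(-1.0253 - 0.9989)
x^{k+1} = -0.0007
Step 2: z-update.
Minimize 6*z^2 - 1*z + (0.5/2)*(-0.0007 - z + 0.9989)^2
FOC: (2*6 + 0.5)*z = 1 + 0.5*(-0.0007 + 0.9989)
z^{k+1} = 0.1199
Step 3: u-update.
u^{k+1} = 0.9989 - 0.0007 - 0.1199 = 0.8782
Step 4: Primal residual = |-0.0007 - 0.1199| = 0.1207


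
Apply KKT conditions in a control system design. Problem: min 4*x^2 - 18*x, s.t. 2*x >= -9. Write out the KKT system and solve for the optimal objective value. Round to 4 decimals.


Step 1: Try lambda = 0 (constraint inactive).
Stationarity: 2*4*x - 18 = 0
x* = 18/(2*4) = 2.25
Check constraint: 2*2.25 = 4.5 >= -9 -- satisfied.
Step 2: Compute optimal value.
f(x*) = 4*2.25^2 - 18*2.25 = -20.25


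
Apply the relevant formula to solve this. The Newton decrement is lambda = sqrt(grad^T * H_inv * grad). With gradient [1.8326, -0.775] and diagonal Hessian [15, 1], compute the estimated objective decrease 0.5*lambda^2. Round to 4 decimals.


Step 1: H is diagonal, so H^(-1) * g = [0.1222, -0.775].
Step 2: g^T H^(-1) g = sum_i g_i^2 / H_ii
  = (1.8326)^2/15 + (-0.775)^2/1
  = 0.2239 + 0.6006 = 0.8245
Step 3: Objective decrease = 0.5 * g^T H^(-1) g = 0.4123


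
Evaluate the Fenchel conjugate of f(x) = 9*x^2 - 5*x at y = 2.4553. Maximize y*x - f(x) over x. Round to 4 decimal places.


f*(y) = sup_x {y*x - a*x^2 - b*x} = sup_x {(y-b)*x - a*x^2}
FOC: (y - b) - 2a*x = 0 => x* = (y - b)/(2a)
x* = (2.4553 + 5)/(2*9) = 0.4142
f*(2.4553) = (y-b)^2/(4a) = (2.4553 + 5)^2/(4*9)
= 55.5815/36 = 1.5439


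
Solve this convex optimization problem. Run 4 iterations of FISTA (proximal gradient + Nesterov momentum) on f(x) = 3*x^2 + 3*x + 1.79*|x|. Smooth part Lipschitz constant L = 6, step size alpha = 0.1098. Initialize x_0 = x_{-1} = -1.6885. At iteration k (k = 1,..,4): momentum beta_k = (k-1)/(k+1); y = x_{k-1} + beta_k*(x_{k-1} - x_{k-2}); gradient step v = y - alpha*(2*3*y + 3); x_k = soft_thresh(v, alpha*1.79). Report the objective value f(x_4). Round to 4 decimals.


FISTA on f(x) = 3*x^2 + 3*x + 1.79*|x|
L = 6, alpha = 0.1098
Iteration 1: beta = 0.0, y = -1.6885 + 0.0*(-1.6885 + 1.6885) = -1.6885
  grad(y) = -7.131, v = y - alpha*grad = -0.9055
  prox(v) = soft_thresh(-0.9055, 0.1965) = -0.709
Iteration 2: beta = 0.3333, y = -0.709 + 0.3333*(-0.709 + 1.6885) = -0.3825
  grad(y) = 0.7052, v = y - alpha*grad = -0.4599
  prox(v) = soft_thresh(-0.4599, 0.1965) = -0.2634
Iteration 3: beta = 0.5, y = -0.2634 + 0.5*(-0.2634 + 0.709) = -0.0405
  grad(y) = 2.7567, v = y - alpha*grad = -0.3432
  prox(v) = soft_thresh(-0.3432, 0.1965) = -0.1467
Iteration 4: beta = 0.6, y = -0.1467 + 0.6*(-0.1467 + 0.2634) = -0.0767
  grad(y) = 2.5398, v = y - alpha*grad = -0.3556
  prox(v) = soft_thresh(-0.3556, 0.1965) = -0.159
f(x_4) = 3*(-0.159)^2 + 3*(-0.159) + 1.79*|-0.159| = -0.1166


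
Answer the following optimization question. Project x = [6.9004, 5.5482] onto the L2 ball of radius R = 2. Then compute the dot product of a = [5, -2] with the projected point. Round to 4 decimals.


Step 1: Compute ||x|| (intermediates to 6 decimals).
||x|| = sqrt(6.9004^2 + 5.5482^2) = 8.854267
Step 2: Project.
Since ||x|| > R, scale = R/||x|| = 2/8.854267 = 0.22588, proj(x) = scale * x
proj(x) = [1.558662, 1.253227]
Step 3: Dot product.
a^T * proj(x) = 5*1.558662 - 2*1.253227 = 5.2869


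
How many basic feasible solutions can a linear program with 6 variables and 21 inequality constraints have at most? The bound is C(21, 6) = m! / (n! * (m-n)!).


Each vertex corresponds to some choice of n active constraints out of m, so the number of vertices is at most C(m, n) = m! / (n!(m-n)!).
m = 21, n = 6
Numerator: 21 * 20 * 19 * 18 * 17 * 16
Denominator: 6! = 720
C(21, 6) = 54264


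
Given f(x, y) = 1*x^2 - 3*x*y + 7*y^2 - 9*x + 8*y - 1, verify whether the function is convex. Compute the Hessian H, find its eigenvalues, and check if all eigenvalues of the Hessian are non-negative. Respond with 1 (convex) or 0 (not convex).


The Hessian of f(x,y) = 1*x^2 - 3*x*y + 7*y^2 - 9*x + 8*y - 1 is:
H = [[2, -3], [-3, 14]]
Trace = 2 + 14 = 16
Determinant = 2*14 - (-3)^2 = 19
Discriminant = (16)^2 - 4*19 = 180.0
Eigenvalues: lambda_1 = 1.2918, lambda_2 = 14.7082
The function is convex.

1


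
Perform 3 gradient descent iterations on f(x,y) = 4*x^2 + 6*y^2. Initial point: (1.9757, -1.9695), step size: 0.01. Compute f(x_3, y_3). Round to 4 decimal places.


Gradient descent on f(x,y) = 4*x^2 + 6*y^2.
Starting point: (1.9757, -1.9695), alpha = 0.01
Step 1: grad_x = 2*4*1.9757 = 15.8056, grad_y = 2*6*-1.9695 = -23.634
  x_1 = 1.9757 - 0.01*15.8056 = 1.8176
  y_1 = -1.9695 - 0.01*-23.634 = -1.7332
Step 2: grad_x = 2*4*1.8176 = 14.5412, grad_y = 2*6*-1.7332 = -20.7979
  x_2 = 1.8176 - 0.01*14.5412 = 1.6722
  y_2 = -1.7332 - 0.01*-20.7979 = -1.5252
Step 3: grad_x = 2*4*1.6722 = 13.3779, grad_y = 2*6*-1.5252 = -18.3022
  x_3 = 1.6722 - 0.01*13.3779 = 1.5385
  y_3 = -1.5252 - 0.01*-18.3022 = -1.3422
f(1.5385, -1.3422) = 4*1.5385^2 + 6*(-1.3422)^2 = 20.2757


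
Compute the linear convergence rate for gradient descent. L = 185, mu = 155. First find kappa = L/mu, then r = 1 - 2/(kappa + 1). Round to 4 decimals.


Step 1: Compute the condition number.
kappa = L/mu = 185/155 = 1.1935
Step 2: Compute the convergence rate.
r = 1 - 2/(kappa + 1) = 1 - 2*mu/(L + mu) = (L - mu)/(L + mu) = 30/340 = 0.0882


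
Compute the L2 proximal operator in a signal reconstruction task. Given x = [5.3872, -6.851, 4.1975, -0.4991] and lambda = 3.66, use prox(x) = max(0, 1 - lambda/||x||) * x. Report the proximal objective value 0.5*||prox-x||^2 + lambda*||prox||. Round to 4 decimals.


Step 1: Compute ||x||.
||x|| = 9.6864
Step 2: Compute scaling factor.
scale = max(0, 1 - 3.66/9.6864) = 0.6222
Step 3: prox(x) = [3.3516, -4.2624, 2.6115, -0.3105]
||prox(x)|| = 6.0264
Step 4: Proximal objective.
0.5*||prox-x||^2 = 6.6978
lambda*||prox|| = 22.0566
Total = 28.7544


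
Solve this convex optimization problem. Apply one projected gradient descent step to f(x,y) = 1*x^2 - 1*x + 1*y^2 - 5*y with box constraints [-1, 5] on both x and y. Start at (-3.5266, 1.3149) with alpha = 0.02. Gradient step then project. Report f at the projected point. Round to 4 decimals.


Step 1: Compute gradient at (-3.5266, 1.3149).
grad_x = 2*1*-3.5266 - 1 = -8.0532
grad_y = 2*1*1.3149 - 5 = -2.3702
Step 2: Gradient step.
x_raw = -3.5266 - 0.02*-8.0532 = -3.3655
y_raw = 1.3149 - 0.02*-2.3702 = 1.3623
Step 3: Project onto [-1, 5].
x_proj = clip(-3.3655) = -1.0
y_proj = clip(1.3623) = 1.3623
Step 4: Evaluate f.
f(-1.0, 1.3623) = -2.9556


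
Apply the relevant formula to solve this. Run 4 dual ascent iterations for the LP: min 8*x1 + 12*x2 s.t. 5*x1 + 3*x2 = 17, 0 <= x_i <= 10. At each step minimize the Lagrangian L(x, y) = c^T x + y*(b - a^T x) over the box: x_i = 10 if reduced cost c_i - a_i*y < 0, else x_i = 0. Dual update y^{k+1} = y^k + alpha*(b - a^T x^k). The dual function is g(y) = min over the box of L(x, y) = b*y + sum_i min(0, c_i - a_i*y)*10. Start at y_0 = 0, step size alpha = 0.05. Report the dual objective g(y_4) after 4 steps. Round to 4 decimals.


Dual ascent for LP: min 8*x1 + 12*x2, 5*x1 + 3*x2 = 17, 0 <= x_i <= 10
Step 1: y^k = 0.0, reduced costs: (8.0, 12.0)
  x^k = (0.0, 0.0), subgradient = b - a^T x = 17.0
  y^{k+1} = 0.0 + 0.05*17.0 = 0.85
Step 2: y^k = 0.85, reduced costs: (3.75, 9.45)
  x^k = (0.0, 0.0), subgradient = b - a^T x = 17.0
  y^{k+1} = 0.85 + 0.05*17.0 = 1.7
Step 3: y^k = 1.7, reduced costs: (-0.5, 6.9)
  x^k = (10.0, 0.0), subgradient = b - a^T x = -33.0
  y^{k+1} = 1.7 + 0.05*-33.0 = 0.05
Step 4: y^k = 0.05, reduced costs: (7.75, 11.85)
  x^k = (0.0, 0.0), subgradient = b - a^T x = 17.0
  y^{k+1} = 0.05 + 0.05*17.0 = 0.9
Dual objective at y_4 = 0.9: reduced costs (3.5, 9.3), box minimizer x = (0.0, 0.0)
g(y_4) = b*y + (c1 - a1*y)*x1 + (c2 - a2*y)*x2 = 17*0.9 + 3.5*0.0 + 9.3*0.0 = 15.3 + 0.0 + 0.0 = 15.3


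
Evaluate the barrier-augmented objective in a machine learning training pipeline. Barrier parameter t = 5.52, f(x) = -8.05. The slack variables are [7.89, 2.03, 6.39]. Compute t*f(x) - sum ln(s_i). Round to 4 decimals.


Step 1: Compute log-barrier.
ln values: [2.0656, 0.708, 1.8547]
phi = -(2.0656 + 0.708 + 1.8547) = -4.6284
Step 2: Compute augmented objective.
t*f(x) = 5.52*-8.05 = -44.436
Total = -44.436 - 4.6284 = -49.0644


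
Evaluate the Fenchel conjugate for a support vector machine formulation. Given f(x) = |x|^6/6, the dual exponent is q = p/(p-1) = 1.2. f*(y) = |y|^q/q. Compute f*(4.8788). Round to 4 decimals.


The conjugate exponent q satisfies 1/p + 1/q = 1.
p = 6, so q = 6/(6 - 1) = 1.2
|y|^q = 4.8788^1.2 = 6.6985
f*(4.8788) = 6.6985 / 1.2 = 5.5821


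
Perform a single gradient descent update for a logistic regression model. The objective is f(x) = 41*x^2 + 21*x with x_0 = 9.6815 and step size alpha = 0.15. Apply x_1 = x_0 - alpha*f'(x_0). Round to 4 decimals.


We compute the gradient at x_0 and apply the update.
f'(x) = 82*x + 21
f'(9.6815) = 82*9.6815 + 21 = 814.883
x_1 = 9.6815 - 0.15*814.883 = -112.551


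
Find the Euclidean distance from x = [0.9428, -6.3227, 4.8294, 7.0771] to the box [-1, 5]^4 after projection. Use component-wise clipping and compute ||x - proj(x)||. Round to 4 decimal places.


Project each component onto [-1, 5].
clip(0.9428) = 0.9428, clip(-6.3227) = -1.0, clip(4.8294) = 4.8294, clip(7.0771) = 5.0
Projection = [0.9428, -1.0, 4.8294, 5.0]
Squared diffs: [0.0, 28.3311, 0.0, 4.3143]
Distance = sqrt(32.6454) = 5.7136


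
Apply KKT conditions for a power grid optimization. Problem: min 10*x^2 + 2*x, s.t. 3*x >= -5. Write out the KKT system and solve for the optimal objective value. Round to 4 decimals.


Step 1: Try lambda = 0 (constraint inactive).
Stationarity: 2*10*x + 2 = 0
x* = -2/(2*10) = -0.1
Check constraint: 3*-0.1 = -0.3 >= -5 -- satisfied.
Step 2: Compute optimal value.
f(x*) = 10*(-0.1)^2 + 2*(-0.1) = -0.1


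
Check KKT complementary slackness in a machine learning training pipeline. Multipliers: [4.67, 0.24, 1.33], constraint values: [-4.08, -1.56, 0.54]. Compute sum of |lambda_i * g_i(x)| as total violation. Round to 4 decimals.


KKT complementary slackness check:
lambda_1 * g_1 = 4.67 * -4.08 = -19.0536
lambda_2 * g_2 = 0.24 * -1.56 = -0.3744
lambda_3 * g_3 = 1.33 * 0.54 = 0.7182
Total violation = 19.0536 + 0.3744 + 0.7182 = 20.1462


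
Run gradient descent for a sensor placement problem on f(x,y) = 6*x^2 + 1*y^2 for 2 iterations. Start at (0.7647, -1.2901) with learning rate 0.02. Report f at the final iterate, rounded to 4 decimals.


Gradient descent on f(x,y) = 6*x^2 + 1*y^2.
Starting point: (0.7647, -1.2901), alpha = 0.02
Step 1: grad_x = 2*6*0.7647 = 9.1764, grad_y = 2*1*-1.2901 = -2.5802
  x_1 = 0.7647 - 0.02*9.1764 = 0.5812
  y_1 = -1.2901 - 0.02*-2.5802 = -1.2385
Step 2: grad_x = 2*6*0.5812 = 6.9741, grad_y = 2*1*-1.2385 = -2.477
  x_2 = 0.5812 - 0.02*6.9741 = 0.4417
  y_2 = -1.2385 - 0.02*-2.477 = -1.189
f(0.4417, -1.189) = 6*0.4417^2 + 1*(-1.189)^2 = 2.5842


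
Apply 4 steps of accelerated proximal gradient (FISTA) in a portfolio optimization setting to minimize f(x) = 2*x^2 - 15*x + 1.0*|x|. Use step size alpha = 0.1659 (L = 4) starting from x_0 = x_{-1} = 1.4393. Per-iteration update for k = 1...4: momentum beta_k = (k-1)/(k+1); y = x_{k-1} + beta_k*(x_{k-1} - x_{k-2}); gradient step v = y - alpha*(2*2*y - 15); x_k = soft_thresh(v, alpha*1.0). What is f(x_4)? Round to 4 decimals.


FISTA on f(x) = 2*x^2 - 15*x + 1.0*|x|
L = 4, alpha = 0.1659
Iteration 1: beta = 0.0, y = 1.4393 + 0.0*(1.4393 - 1.4393) = 1.4393
  grad(y) = -9.2428, v = y - alpha*grad = 2.9727
  prox(v) = soft_thresh(2.9727, 0.1659) = 2.8068
Iteration 2: beta = 0.3333, y = 2.8068 + 0.3333*(2.8068 - 1.4393) = 3.2626
  grad(y) = -1.9496, v = y - alpha*grad = 3.586
  prox(v) = soft_thresh(3.586, 0.1659) = 3.4201
Iteration 3: beta = 0.5, y = 3.4201 + 0.5*(3.4201 - 2.8068) = 3.7268
  grad(y) = -0.0927, v = y - alpha*grad = 3.7422
  prox(v) = soft_thresh(3.7422, 0.1659) = 3.5763
Iteration 4: beta = 0.6, y = 3.5763 + 0.6*(3.5763 - 3.4201) = 3.67
  grad(y) = -0.32, v = y - alpha*grad = 3.7231
  prox(v) = soft_thresh(3.7231, 0.1659) = 3.5572
f(x_4) = 2*3.5572^2 - 15*3.5572 + 1.0*|3.5572| = -24.4935


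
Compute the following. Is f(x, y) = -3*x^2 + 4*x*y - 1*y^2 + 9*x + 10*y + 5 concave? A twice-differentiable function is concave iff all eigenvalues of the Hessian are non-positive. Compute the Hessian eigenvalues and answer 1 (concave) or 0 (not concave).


The Hessian of f(x,y) = -3*x^2 + 4*x*y - 1*y^2 + 9*x + 10*y + 5 is:
H = [[-6, 4], [4, -2]]
Trace = -6 - 2 = -8
Determinant = -6*-2 - (4)^2 = -4
Discriminant = (-8)^2 - 4*-4 = 80.0
Eigenvalues: lambda_1 = -8.4721, lambda_2 = 0.4721
The function is not concave.

0


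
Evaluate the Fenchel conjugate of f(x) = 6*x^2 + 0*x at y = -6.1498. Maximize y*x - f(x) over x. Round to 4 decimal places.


f*(y) = sup_x {y*x - a*x^2 - b*x} = sup_x {(y-b)*x - a*x^2}
FOC: (y - b) - 2a*x = 0 => x* = (y - b)/(2a)
x* = (-6.1498 - 0)/(2*6) = -0.5125
f*(-6.1498) = (y-b)^2/(4a) = (-6.1498 - 0)^2/(4*6)
= 37.82/24 = 1.5758


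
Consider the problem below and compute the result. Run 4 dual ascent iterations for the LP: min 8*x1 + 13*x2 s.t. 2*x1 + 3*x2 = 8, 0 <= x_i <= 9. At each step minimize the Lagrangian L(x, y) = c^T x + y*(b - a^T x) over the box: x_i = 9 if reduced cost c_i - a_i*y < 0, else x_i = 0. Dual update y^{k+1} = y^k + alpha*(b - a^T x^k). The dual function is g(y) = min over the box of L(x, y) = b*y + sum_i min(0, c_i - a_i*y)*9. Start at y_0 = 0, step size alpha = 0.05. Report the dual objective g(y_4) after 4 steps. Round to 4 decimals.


Dual ascent for LP: min 8*x1 + 13*x2, 2*x1 + 3*x2 = 8, 0 <= x_i <= 9
Step 1: y^k = 0.0, reduced costs: (8.0, 13.0)
  x^k = (0.0, 0.0), subgradient = b - a^T x = 8.0
  y^{k+1} = 0.0 + 0.05*8.0 = 0.4
Step 2: y^k = 0.4, reduced costs: (7.2, 11.8)
  x^k = (0.0, 0.0), subgradient = b - a^T x = 8.0
  y^{k+1} = 0.4 + 0.05*8.0 = 0.8
Step 3: y^k = 0.8, reduced costs: (6.4, 10.6)
  x^k = (0.0, 0.0), subgradient = b - a^T x = 8.0
  y^{k+1} = 0.8 + 0.05*8.0 = 1.2
Step 4: y^k = 1.2, reduced costs: (5.6, 9.4)
  x^k = (0.0, 0.0), subgradient = b - a^T x = 8.0
  y^{k+1} = 1.2 + 0.05*8.0 = 1.6
Dual objective at y_4 = 1.6: reduced costs (4.8, 8.2), box minimizer x = (0.0, 0.0)
g(y_4) = b*y + (c1 - a1*y)*x1 + (c2 - a2*y)*x2 = 8*1.6 + 4.8*0.0 + 8.2*0.0 = 12.8 + 0.0 + 0.0 = 12.8


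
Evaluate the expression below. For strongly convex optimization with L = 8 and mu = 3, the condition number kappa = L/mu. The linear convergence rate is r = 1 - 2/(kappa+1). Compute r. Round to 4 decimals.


Step 1: Compute the condition number.
kappa = L/mu = 8/3 = 2.6667
Step 2: Compute the convergence rate.
r = 1 - 2/(kappa + 1) = 1 - 2*mu/(L + mu) = (L - mu)/(L + mu) = 5/11 = 0.4545


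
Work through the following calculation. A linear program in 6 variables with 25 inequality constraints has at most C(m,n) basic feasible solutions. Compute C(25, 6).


Each vertex corresponds to some choice of n active constraints out of m, so the number of vertices is at most C(m, n) = m! / (n!(m-n)!).
m = 25, n = 6
Numerator: 25 * 24 * 23 * 22 * 21 * 20
Denominator: 6! = 720
C(25, 6) = 177100


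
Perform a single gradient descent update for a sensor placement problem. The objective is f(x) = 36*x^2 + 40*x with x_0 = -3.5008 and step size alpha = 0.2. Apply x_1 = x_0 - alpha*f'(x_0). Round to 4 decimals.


We compute the gradient at x_0 and apply the update.
f'(x) = 72*x + 40
f'(-3.5008) = 72*-3.5008 + 40 = -212.0576
x_1 = -3.5008 - 0.2*-212.0576 = 38.9107


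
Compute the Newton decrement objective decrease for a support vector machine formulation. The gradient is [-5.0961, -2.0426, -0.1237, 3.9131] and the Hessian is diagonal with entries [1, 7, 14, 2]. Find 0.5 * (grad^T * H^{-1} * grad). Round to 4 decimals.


Step 1: H is diagonal, so H^(-1) * g = [-5.0961, -0.2918, -0.0088, 1.9566].
Step 2: g^T H^(-1) g = sum_i g_i^2 / H_ii
  = (-5.0961)^2/1 + (-2.0426)^2/7 + (-0.1237)^2/14 + (3.9131)^2/2
  = 25.9702 + 0.596 + 0.0011 + 7.6562 = 34.2235
Step 3: Objective decrease = 0.5 * g^T H^(-1) g = 17.1118


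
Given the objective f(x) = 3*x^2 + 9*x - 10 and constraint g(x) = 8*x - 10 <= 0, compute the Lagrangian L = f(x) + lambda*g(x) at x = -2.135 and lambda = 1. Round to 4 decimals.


Step 1: Evaluate f(x).
f(-2.135) = 3*(-2.135)^2 + 9*(-2.135) - 10 = -15.5403
Step 2: Evaluate g(x).
g(-2.135) = 8*-2.135 - 10 = -27.08
Step 3: Compute Lagrangian.
L = -15.5403 + 1*-27.08 = -42.6203


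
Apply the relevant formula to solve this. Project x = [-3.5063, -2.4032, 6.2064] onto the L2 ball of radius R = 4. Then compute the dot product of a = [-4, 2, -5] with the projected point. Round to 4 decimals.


Step 1: Compute ||x|| (intermediates to 6 decimals).
||x|| = sqrt((-3.5063)^2 + (-2.4032)^2 + 6.2064^2) = 7.52256
Step 2: Project.
Since ||x|| > R, scale = R/||x|| = 4/7.52256 = 0.531734, proj(x) = scale * x
proj(x) = [-1.864419, -1.277863, 3.300154]
Step 3: Dot product.
a^T * proj(x) = -4*(-1.864419) + 2*(-1.277863) - 5*3.300154 = -11.5988


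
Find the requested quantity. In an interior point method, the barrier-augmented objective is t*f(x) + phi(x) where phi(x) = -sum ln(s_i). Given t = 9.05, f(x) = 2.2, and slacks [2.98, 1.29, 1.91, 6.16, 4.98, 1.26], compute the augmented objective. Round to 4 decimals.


Step 1: Compute log-barrier.
ln values: [1.0919, 0.2546, 0.6471, 1.8181, 1.6054, 0.2311]
phi = -(1.0919 + 0.2546 + 0.6471 + 1.8181 + 1.6054 + 0.2311) = -5.6483
Step 2: Compute augmented objective.
t*f(x) = 9.05*2.2 = 19.91
Total = 19.91 - 5.6483 = 14.2617


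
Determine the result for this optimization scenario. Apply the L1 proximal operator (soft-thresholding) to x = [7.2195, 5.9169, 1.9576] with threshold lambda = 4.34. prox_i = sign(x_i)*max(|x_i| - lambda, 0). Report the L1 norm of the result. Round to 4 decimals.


Soft-thresholding with lambda = 4.34:
prox(7.2195) = sign(7.2195)*max(|7.2195| - 4.34, 0) = 2.8795
prox(5.9169) = sign(5.9169)*max(|5.9169| - 4.34, 0) = 1.5769
prox(1.9576) = sign(1.9576)*max(|1.9576| - 4.34, 0) = 0.0
prox(x) = [2.8795, 1.5769, 0.0]
||prox(x)||_1 = 2.8795 + 1.5769 + 0.0 = 4.4564


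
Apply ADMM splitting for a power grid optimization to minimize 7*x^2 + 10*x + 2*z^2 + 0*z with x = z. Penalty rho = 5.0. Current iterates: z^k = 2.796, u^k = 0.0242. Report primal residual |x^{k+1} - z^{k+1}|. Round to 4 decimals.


ADMM iteration with rho = 5.0, z^k = 2.796, u^k = 0.0242
Step 1: x-update.
Minimize 7*x^2 + 10*x + (5.0/2)*(x - 2.796 + 0.0242)^2
FOC: (2*7 + 5.0)*x = -10 + 5.0*(2.796 - 0.0242)
x^{k+1} = 0.2031
Step 2: z-update.
Minimize 2*z^2 + 0*z + (5.0/2)*(0.2031 - z + 0.0242)^2
FOC: (2*2 + 5.0)*z = 0 + 5.0*(0.2031 + 0.0242)
z^{k+1} = 0.1263
Step 3: u-update.
u^{k+1} = 0.0242 + 0.2031 - 0.1263 = 0.101
Step 4: Primal residual = |0.2031 - 0.1263| = 0.0768


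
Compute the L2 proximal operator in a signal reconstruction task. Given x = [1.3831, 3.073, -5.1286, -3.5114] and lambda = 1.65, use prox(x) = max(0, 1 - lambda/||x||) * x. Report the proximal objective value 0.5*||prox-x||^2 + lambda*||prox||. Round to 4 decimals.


Step 1: Compute ||x||.
||x|| = 7.0703
Step 2: Compute scaling factor.
scale = max(0, 1 - 1.65/7.0703) = 0.7666
Step 3: prox(x) = [1.0603, 2.3558, -3.9317, -2.6919]
||prox(x)|| = 5.4203
Step 4: Proximal objective.
0.5*||prox-x||^2 = 1.3613
lambda*||prox|| = 8.9435
Total = 10.3047


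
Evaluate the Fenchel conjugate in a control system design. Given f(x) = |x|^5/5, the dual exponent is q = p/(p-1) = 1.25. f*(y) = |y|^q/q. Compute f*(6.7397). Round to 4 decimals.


The conjugate exponent q satisfies 1/p + 1/q = 1.
p = 5, so q = 5/(5 - 1) = 1.25
|y|^q = 6.7397^1.25 = 10.8593
f*(6.7397) = 10.8593 / 1.25 = 8.6874


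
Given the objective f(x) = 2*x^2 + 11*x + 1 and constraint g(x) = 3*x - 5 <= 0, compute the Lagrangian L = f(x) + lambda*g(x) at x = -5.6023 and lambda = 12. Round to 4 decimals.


Step 1: Evaluate f(x).
f(-5.6023) = 2*(-5.6023)^2 + 11*(-5.6023) + 1 = 2.1462
Step 2: Evaluate g(x).
g(-5.6023) = 3*-5.6023 - 5 = -21.8069
Step 3: Compute Lagrangian.
L = 2.1462 + 12*-21.8069 = -259.5366


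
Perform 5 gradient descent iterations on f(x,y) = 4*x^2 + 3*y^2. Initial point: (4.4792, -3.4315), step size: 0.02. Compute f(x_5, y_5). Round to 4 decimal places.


Gradient descent on f(x,y) = 4*x^2 + 3*y^2.
Starting point: (4.4792, -3.4315), alpha = 0.02
Step 1: grad_x = 2*4*4.4792 = 35.8336, grad_y = 2*3*-3.4315 = -20.589
  x_1 = 4.4792 - 0.02*35.8336 = 3.7625
  y_1 = -3.4315 - 0.02*-20.589 = -3.0197
Step 2: grad_x = 2*4*3.7625 = 30.1002, grad_y = 2*3*-3.0197 = -18.1183
  x_2 = 3.7625 - 0.02*30.1002 = 3.1605
  y_2 = -3.0197 - 0.02*-18.1183 = -2.6574
Step 3: grad_x = 2*4*3.1605 = 25.2842, grad_y = 2*3*-2.6574 = -15.9441
  x_3 = 3.1605 - 0.02*25.2842 = 2.6548
  y_3 = -2.6574 - 0.02*-15.9441 = -2.3385
Step 4: grad_x = 2*4*2.6548 = 21.2387, grad_y = 2*3*-2.3385 = -14.0308
  x_4 = 2.6548 - 0.02*21.2387 = 2.2301
  y_4 = -2.3385 - 0.02*-14.0308 = -2.0579
Step 5: grad_x = 2*4*2.2301 = 17.8405, grad_y = 2*3*-2.0579 = -12.3471
  x_5 = 2.2301 - 0.02*17.8405 = 1.8733
  y_5 = -2.0579 - 0.02*-12.3471 = -1.8109
f(1.8733, -1.8109) = 4*1.8733^2 + 3*(-1.8109)^2 = 23.8745


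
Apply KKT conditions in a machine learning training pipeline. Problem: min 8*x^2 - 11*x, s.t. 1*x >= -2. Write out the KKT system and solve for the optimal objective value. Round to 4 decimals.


Step 1: Try lambda = 0 (constraint inactive).
Stationarity: 2*8*x - 11 = 0
x* = 11/(2*8) = 0.6875
Check constraint: 1*0.6875 = 0.6875 >= -2 -- satisfied.
Step 2: Compute optimal value.
f(x*) = 8*0.6875^2 - 11*0.6875 = -3.7813


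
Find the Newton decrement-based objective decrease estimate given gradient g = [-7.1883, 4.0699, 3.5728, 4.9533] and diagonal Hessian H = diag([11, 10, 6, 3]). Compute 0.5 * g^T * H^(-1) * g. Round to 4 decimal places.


Step 1: H is diagonal, so H^(-1) * g = [-0.6535, 0.407, 0.5955, 1.6511].
Step 2: g^T H^(-1) g = sum_i g_i^2 / H_ii
  = (-7.1883)^2/11 + (4.0699)^2/10 + (3.5728)^2/6 + (4.9533)^2/3
  = 4.6974 + 1.6564 + 2.1275 + 8.1784 = 16.6597
Step 3: Objective decrease = 0.5 * g^T H^(-1) g = 8.3299


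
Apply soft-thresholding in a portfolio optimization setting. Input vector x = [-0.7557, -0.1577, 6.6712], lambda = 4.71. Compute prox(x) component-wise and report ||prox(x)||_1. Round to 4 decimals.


Soft-thresholding with lambda = 4.71:
prox(-0.7557) = sign(-0.7557)*max(|-0.7557| - 4.71, 0) = 0.0
prox(-0.1577) = sign(-0.1577)*max(|-0.1577| - 4.71, 0) = 0.0
prox(6.6712) = sign(6.6712)*max(|6.6712| - 4.71, 0) = 1.9612
prox(x) = [0.0, 0.0, 1.9612]
||prox(x)||_1 = 0.0 + 0.0 + 1.9612 = 1.9612


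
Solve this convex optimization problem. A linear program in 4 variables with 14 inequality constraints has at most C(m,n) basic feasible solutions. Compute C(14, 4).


Each vertex corresponds to some choice of n active constraints out of m, so the number of vertices is at most C(m, n) = m! / (n!(m-n)!).
m = 14, n = 4
Numerator: 14 * 13 * 12 * 11
Denominator: 4! = 24
C(14, 4) = 1001


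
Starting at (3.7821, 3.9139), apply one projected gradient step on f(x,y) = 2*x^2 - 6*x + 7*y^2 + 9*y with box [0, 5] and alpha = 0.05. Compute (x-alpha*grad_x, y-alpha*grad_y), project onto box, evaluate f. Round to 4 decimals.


Step 1: Compute gradient at (3.7821, 3.9139).
grad_x = 2*2*3.7821 - 6 = 9.1284
grad_y = 2*7*3.9139 + 9 = 63.7946
Step 2: Gradient step.
x_raw = 3.7821 - 0.05*9.1284 = 3.3257
y_raw = 3.9139 - 0.05*63.7946 = 0.7242
Step 3: Project onto [0, 5].
x_proj = clip(3.3257) = 3.3257
y_proj = clip(0.7242) = 0.7242
Step 4: Evaluate f.
f(3.3257, 0.7242) = 12.3547


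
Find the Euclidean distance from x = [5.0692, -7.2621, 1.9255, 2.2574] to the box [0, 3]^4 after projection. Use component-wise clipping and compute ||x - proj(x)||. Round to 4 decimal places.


Project each component onto [0, 3].
clip(5.0692) = 3.0, clip(-7.2621) = 0.0, clip(1.9255) = 1.9255, clip(2.2574) = 2.2574
Projection = [3.0, 0.0, 1.9255, 2.2574]
Squared diffs: [4.2816, 52.7381, 0.0, 0.0]
Distance = sqrt(57.0197) = 7.5511


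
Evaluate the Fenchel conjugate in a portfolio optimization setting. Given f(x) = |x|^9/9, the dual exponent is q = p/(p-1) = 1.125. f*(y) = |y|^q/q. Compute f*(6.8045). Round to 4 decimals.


The conjugate exponent q satisfies 1/p + 1/q = 1.
p = 9, so q = 9/(9 - 1) = 1.125
|y|^q = 6.8045^1.125 = 8.6476
f*(6.8045) = 8.6476 / 1.125 = 7.6868


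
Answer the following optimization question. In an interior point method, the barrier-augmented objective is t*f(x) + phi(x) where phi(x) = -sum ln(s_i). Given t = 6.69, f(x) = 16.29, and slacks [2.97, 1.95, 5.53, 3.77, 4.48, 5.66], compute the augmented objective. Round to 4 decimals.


Step 1: Compute log-barrier.
ln values: [1.0886, 0.6678, 1.7102, 1.3271, 1.4996, 1.7334]
phi = -(1.0886 + 0.6678 + 1.7102 + 1.3271 + 1.4996 + 1.7334) = -8.0267
Step 2: Compute augmented objective.
t*f(x) = 6.69*16.29 = 108.9801
Total = 108.9801 - 8.0267 = 100.9534


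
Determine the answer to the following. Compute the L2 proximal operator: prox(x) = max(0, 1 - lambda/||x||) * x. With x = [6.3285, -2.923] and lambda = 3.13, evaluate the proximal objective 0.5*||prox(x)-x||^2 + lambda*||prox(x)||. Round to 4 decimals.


Step 1: Compute ||x||.
||x|| = 6.9709
Step 2: Compute scaling factor.
scale = max(0, 1 - 3.13/6.9709) = 0.551
Step 3: prox(x) = [3.487, -1.6106]
||prox(x)|| = 3.8409
Step 4: Proximal objective.
0.5*||prox-x||^2 = 4.8985
lambda*||prox|| = 12.022
Total = 16.9206
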